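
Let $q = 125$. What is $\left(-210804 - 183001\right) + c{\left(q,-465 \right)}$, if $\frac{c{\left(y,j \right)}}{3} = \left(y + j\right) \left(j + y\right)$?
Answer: $-47005$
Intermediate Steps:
$c{\left(y,j \right)} = 3 \left(j + y\right)^{2}$ ($c{\left(y,j \right)} = 3 \left(y + j\right) \left(j + y\right) = 3 \left(j + y\right) \left(j + y\right) = 3 \left(j + y\right)^{2}$)
$\left(-210804 - 183001\right) + c{\left(q,-465 \right)} = \left(-210804 - 183001\right) + 3 \left(-465 + 125\right)^{2} = -393805 + 3 \left(-340\right)^{2} = -393805 + 3 \cdot 115600 = -393805 + 346800 = -47005$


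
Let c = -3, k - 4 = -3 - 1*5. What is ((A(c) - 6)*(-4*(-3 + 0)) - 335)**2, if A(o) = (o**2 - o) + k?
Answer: 96721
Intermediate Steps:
k = -4 (k = 4 + (-3 - 1*5) = 4 + (-3 - 5) = 4 - 8 = -4)
A(o) = -4 + o**2 - o (A(o) = (o**2 - o) - 4 = -4 + o**2 - o)
((A(c) - 6)*(-4*(-3 + 0)) - 335)**2 = (((-4 + (-3)**2 - 1*(-3)) - 6)*(-4*(-3 + 0)) - 335)**2 = (((-4 + 9 + 3) - 6)*(-4*(-3)) - 335)**2 = ((8 - 6)*12 - 335)**2 = (2*12 - 335)**2 = (24 - 335)**2 = (-311)**2 = 96721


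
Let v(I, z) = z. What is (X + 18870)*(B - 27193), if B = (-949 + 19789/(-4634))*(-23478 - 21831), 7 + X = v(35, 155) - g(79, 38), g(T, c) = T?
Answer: 541180453799541/662 ≈ 8.1749e+11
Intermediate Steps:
X = 69 (X = -7 + (155 - 1*79) = -7 + (155 - 79) = -7 + 76 = 69)
B = 28592924085/662 (B = (-949 + 19789*(-1/4634))*(-45309) = (-949 - 2827/662)*(-45309) = -631065/662*(-45309) = 28592924085/662 ≈ 4.3192e+7)
(X + 18870)*(B - 27193) = (69 + 18870)*(28592924085/662 - 27193) = 18939*(28574922319/662) = 541180453799541/662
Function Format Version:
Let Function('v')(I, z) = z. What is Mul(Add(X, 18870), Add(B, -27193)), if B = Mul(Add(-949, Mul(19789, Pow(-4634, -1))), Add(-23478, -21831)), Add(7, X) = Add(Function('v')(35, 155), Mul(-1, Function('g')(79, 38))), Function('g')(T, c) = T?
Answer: Rational(541180453799541, 662) ≈ 8.1749e+11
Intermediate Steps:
X = 69 (X = Add(-7, Add(155, Mul(-1, 79))) = Add(-7, Add(155, -79)) = Add(-7, 76) = 69)
B = Rational(28592924085, 662) (B = Mul(Add(-949, Mul(19789, Rational(-1, 4634))), -45309) = Mul(Add(-949, Rational(-2827, 662)), -45309) = Mul(Rational(-631065, 662), -45309) = Rational(28592924085, 662) ≈ 4.3192e+7)
Mul(Add(X, 18870), Add(B, -27193)) = Mul(Add(69, 18870), Add(Rational(28592924085, 662), -27193)) = Mul(18939, Rational(28574922319, 662)) = Rational(541180453799541, 662)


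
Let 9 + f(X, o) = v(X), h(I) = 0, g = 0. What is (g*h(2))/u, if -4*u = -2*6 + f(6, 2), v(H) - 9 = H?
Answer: 0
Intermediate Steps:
v(H) = 9 + H
f(X, o) = X (f(X, o) = -9 + (9 + X) = X)
u = 3/2 (u = -(-2*6 + 6)/4 = -(-12 + 6)/4 = -1/4*(-6) = 3/2 ≈ 1.5000)
(g*h(2))/u = (0*0)/(3/2) = 0*(2/3) = 0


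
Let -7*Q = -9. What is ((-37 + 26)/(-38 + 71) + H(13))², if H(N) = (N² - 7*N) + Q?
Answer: 2748964/441 ≈ 6233.5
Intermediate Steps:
Q = 9/7 (Q = -⅐*(-9) = 9/7 ≈ 1.2857)
H(N) = 9/7 + N² - 7*N (H(N) = (N² - 7*N) + 9/7 = 9/7 + N² - 7*N)
((-37 + 26)/(-38 + 71) + H(13))² = ((-37 + 26)/(-38 + 71) + (9/7 + 13² - 7*13))² = (-11/33 + (9/7 + 169 - 91))² = (-11*1/33 + 555/7)² = (-⅓ + 555/7)² = (1658/21)² = 2748964/441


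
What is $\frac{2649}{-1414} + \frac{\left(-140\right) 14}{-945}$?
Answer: $\frac{7661}{38178} \approx 0.20067$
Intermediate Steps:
$\frac{2649}{-1414} + \frac{\left(-140\right) 14}{-945} = 2649 \left(- \frac{1}{1414}\right) - - \frac{56}{27} = - \frac{2649}{1414} + \frac{56}{27} = \frac{7661}{38178}$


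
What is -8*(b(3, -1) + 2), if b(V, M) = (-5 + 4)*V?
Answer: 8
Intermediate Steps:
b(V, M) = -V
-8*(b(3, -1) + 2) = -8*(-1*3 + 2) = -8*(-3 + 2) = -8*(-1) = 8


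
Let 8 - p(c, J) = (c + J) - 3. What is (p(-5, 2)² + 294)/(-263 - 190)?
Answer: -490/453 ≈ -1.0817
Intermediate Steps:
p(c, J) = 11 - J - c (p(c, J) = 8 - ((c + J) - 3) = 8 - ((J + c) - 3) = 8 - (-3 + J + c) = 8 + (3 - J - c) = 11 - J - c)
(p(-5, 2)² + 294)/(-263 - 190) = ((11 - 1*2 - 1*(-5))² + 294)/(-263 - 190) = ((11 - 2 + 5)² + 294)/(-453) = (14² + 294)*(-1/453) = (196 + 294)*(-1/453) = 490*(-1/453) = -490/453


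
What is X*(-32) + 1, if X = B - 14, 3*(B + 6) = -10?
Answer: 2243/3 ≈ 747.67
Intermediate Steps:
B = -28/3 (B = -6 + (⅓)*(-10) = -6 - 10/3 = -28/3 ≈ -9.3333)
X = -70/3 (X = -28/3 - 14 = -70/3 ≈ -23.333)
X*(-32) + 1 = -70/3*(-32) + 1 = 2240/3 + 1 = 2243/3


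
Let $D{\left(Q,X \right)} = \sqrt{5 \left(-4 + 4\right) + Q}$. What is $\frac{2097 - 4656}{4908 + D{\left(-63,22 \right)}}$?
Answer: $- \frac{1395508}{2676503} + \frac{853 i \sqrt{7}}{2676503} \approx -0.52139 + 0.0008432 i$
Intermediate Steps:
$D{\left(Q,X \right)} = \sqrt{Q}$ ($D{\left(Q,X \right)} = \sqrt{5 \cdot 0 + Q} = \sqrt{0 + Q} = \sqrt{Q}$)
$\frac{2097 - 4656}{4908 + D{\left(-63,22 \right)}} = \frac{2097 - 4656}{4908 + \sqrt{-63}} = - \frac{2559}{4908 + 3 i \sqrt{7}}$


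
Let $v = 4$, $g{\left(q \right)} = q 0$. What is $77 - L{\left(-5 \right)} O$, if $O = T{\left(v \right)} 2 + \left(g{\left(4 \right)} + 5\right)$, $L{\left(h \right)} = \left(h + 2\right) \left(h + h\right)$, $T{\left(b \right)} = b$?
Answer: $-313$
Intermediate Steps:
$g{\left(q \right)} = 0$
$L{\left(h \right)} = 2 h \left(2 + h\right)$ ($L{\left(h \right)} = \left(2 + h\right) 2 h = 2 h \left(2 + h\right)$)
$O = 13$ ($O = 4 \cdot 2 + \left(0 + 5\right) = 8 + 5 = 13$)
$77 - L{\left(-5 \right)} O = 77 - 2 \left(-5\right) \left(2 - 5\right) 13 = 77 - 2 \left(-5\right) \left(-3\right) 13 = 77 - 30 \cdot 13 = 77 - 390 = -313$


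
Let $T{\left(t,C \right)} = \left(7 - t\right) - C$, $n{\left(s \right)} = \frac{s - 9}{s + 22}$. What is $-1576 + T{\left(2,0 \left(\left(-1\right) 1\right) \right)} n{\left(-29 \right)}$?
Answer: $- \frac{10842}{7} \approx -1548.9$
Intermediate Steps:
$n{\left(s \right)} = \frac{-9 + s}{22 + s}$
$T{\left(t,C \right)} = 7 - C - t$
$-1576 + T{\left(2,0 \left(\left(-1\right) 1\right) \right)} n{\left(-29 \right)} = -1576 + \left(7 - 0 \left(\left(-1\right) 1\right) - 2\right) \frac{-9 - 29}{22 - 29} = -1576 + \left(7 - 0 \left(-1\right) - 2\right) \frac{1}{-7} \left(-38\right) = -1576 + \left(7 - 0 - 2\right) \left(\left(- \frac{1}{7}\right) \left(-38\right)\right) = -1576 + \left(7 + 0 - 2\right) \frac{38}{7} = -1576 + 5 \cdot \frac{38}{7} = -1576 + \frac{190}{7} = - \frac{10842}{7}$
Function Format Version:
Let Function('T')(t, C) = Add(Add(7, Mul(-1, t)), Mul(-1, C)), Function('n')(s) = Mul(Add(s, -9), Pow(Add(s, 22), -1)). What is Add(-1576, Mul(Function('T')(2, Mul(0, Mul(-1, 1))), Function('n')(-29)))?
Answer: Rational(-10842, 7) ≈ -1548.9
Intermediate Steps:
Function('n')(s) = Mul(Pow(Add(22, s), -1), Add(-9, s)) (Function('n')(s) = Mul(Add(-9, s), Pow(Add(22, s), -1)) = Mul(Pow(Add(22, s), -1), Add(-9, s)))
Function('T')(t, C) = Add(7, Mul(-1, C), Mul(-1, t))
Add(-1576, Mul(Function('T')(2, Mul(0, Mul(-1, 1))), Function('n')(-29))) = Add(-1576, Mul(Add(7, Mul(-1, Mul(0, Mul(-1, 1))), Mul(-1, 2)), Mul(Pow(Add(22, -29), -1), Add(-9, -29)))) = Add(-1576, Mul(Add(7, Mul(-1, Mul(0, -1)), -2), Mul(Pow(-7, -1), -38))) = Add(-1576, Mul(Add(7, Mul(-1, 0), -2), Mul(Rational(-1, 7), -38))) = Add(-1576, Mul(Add(7, 0, -2), Rational(38, 7))) = Add(-1576, Mul(5, Rational(38, 7))) = Add(-1576, Rational(190, 7)) = Rational(-10842, 7)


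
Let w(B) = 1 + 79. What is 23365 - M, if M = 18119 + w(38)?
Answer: 5166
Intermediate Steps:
w(B) = 80
M = 18199 (M = 18119 + 80 = 18199)
23365 - M = 23365 - 1*18199 = 23365 - 18199 = 5166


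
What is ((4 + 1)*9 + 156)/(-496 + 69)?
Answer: -201/427 ≈ -0.47073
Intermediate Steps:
((4 + 1)*9 + 156)/(-496 + 69) = (5*9 + 156)/(-427) = (45 + 156)*(-1/427) = 201*(-1/427) = -201/427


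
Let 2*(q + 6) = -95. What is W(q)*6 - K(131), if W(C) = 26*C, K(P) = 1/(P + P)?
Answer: -2186653/262 ≈ -8346.0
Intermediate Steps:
q = -107/2 (q = -6 + (½)*(-95) = -6 - 95/2 = -107/2 ≈ -53.500)
K(P) = 1/(2*P)
W(q)*6 - K(131) = (26*(-107/2))*6 - 1/(2*131) = -1391*6 - 1/(2*131) = -8346 - 1*1/262 = -8346 - 1/262 = -2186653/262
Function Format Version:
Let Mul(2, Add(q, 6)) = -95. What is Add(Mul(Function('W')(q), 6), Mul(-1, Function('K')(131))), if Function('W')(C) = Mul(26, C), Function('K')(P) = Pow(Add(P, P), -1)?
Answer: Rational(-2186653, 262) ≈ -8346.0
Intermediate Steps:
q = Rational(-107, 2) (q = Add(-6, Mul(Rational(1, 2), -95)) = Add(-6, Rational(-95, 2)) = Rational(-107, 2) ≈ -53.500)
Function('K')(P) = Mul(Rational(1, 2), Pow(P, -1)) (Function('K')(P) = Pow(Mul(2, P), -1) = Mul(Rational(1, 2), Pow(P, -1)))
Add(Mul(Function('W')(q), 6), Mul(-1, Function('K')(131))) = Add(Mul(Mul(26, Rational(-107, 2)), 6), Mul(-1, Mul(Rational(1, 2), Pow(131, -1)))) = Add(Mul(-1391, 6), Mul(-1, Mul(Rational(1, 2), Rational(1, 131)))) = Add(-8346, Mul(-1, Rational(1, 262))) = Add(-8346, Rational(-1, 262)) = Rational(-2186653, 262)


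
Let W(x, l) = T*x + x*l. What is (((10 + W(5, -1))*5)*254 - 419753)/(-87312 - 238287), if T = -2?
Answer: 426103/325599 ≈ 1.3087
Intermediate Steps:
W(x, l) = -2*x + l*x (W(x, l) = -2*x + x*l = -2*x + l*x)
(((10 + W(5, -1))*5)*254 - 419753)/(-87312 - 238287) = (((10 + 5*(-2 - 1))*5)*254 - 419753)/(-87312 - 238287) = (((10 + 5*(-3))*5)*254 - 419753)/(-325599) = (((10 - 15)*5)*254 - 419753)*(-1/325599) = (-5*5*254 - 419753)*(-1/325599) = (-25*254 - 419753)*(-1/325599) = (-6350 - 419753)*(-1/325599) = -426103*(-1/325599) = 426103/325599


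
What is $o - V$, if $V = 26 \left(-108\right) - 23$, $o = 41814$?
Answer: $44645$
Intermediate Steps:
$V = -2831$ ($V = -2808 - 23 = -2831$)
$o - V = 41814 - -2831 = 41814 + 2831 = 44645$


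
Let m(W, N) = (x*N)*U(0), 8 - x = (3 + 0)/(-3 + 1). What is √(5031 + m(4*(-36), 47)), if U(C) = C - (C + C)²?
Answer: 3*√559 ≈ 70.930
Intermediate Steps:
x = 19/2 (x = 8 - (3 + 0)/(-3 + 1) = 8 - 3/(-2) = 8 - 3*(-1)/2 = 8 - 1*(-3/2) = 8 + 3/2 = 19/2 ≈ 9.5000)
U(C) = C - 4*C² (U(C) = C - (2*C)² = C - 4*C²)
m(W, N) = 0 (m(W, N) = (19*N/2)*(0*(1 - 4*0)) = (19*N/2)*(0*(1 + 0)) = (19*N/2)*(0*1) = (19*N/2)*0 = 0)
√(5031 + m(4*(-36), 47)) = √(5031 + 0) = √5031 = 3*√559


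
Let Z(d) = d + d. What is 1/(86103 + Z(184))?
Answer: 1/86471 ≈ 1.1565e-5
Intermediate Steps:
Z(d) = 2*d
1/(86103 + Z(184)) = 1/(86103 + 2*184) = 1/(86103 + 368) = 1/86471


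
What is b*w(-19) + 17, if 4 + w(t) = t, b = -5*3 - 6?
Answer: 500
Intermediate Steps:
b = -21 (b = -15 - 6 = -21)
w(t) = -4 + t
b*w(-19) + 17 = -21*(-4 - 19) + 17 = -21*(-23) + 17 = 483 + 17 = 500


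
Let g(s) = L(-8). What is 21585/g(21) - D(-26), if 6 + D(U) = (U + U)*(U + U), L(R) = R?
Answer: -43169/8 ≈ -5396.1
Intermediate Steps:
g(s) = -8
D(U) = -6 + 4*U**2 (D(U) = -6 + (U + U)*(U + U) = -6 + (2*U)*(2*U) = -6 + 4*U**2)
21585/g(21) - D(-26) = 21585/(-8) - (-6 + 4*(-26)**2) = 21585*(-1/8) - (-6 + 4*676) = -21585/8 - (-6 + 2704) = -21585/8 - 1*2698 = -21585/8 - 2698 = -43169/8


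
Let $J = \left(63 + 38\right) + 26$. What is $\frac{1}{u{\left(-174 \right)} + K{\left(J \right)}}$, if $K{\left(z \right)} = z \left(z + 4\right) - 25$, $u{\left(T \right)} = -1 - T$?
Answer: $\frac{1}{16785} \approx 5.9577 \cdot 10^{-5}$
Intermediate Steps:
$J = 127$ ($J = 101 + 26 = 127$)
$K{\left(z \right)} = -25 + z \left(4 + z\right)$ ($K{\left(z \right)} = z \left(4 + z\right) - 25 = -25 + z \left(4 + z\right)$)
$\frac{1}{u{\left(-174 \right)} + K{\left(J \right)}} = \frac{1}{\left(-1 - -174\right) + \left(-25 + 127^{2} + 4 \cdot 127\right)} = \frac{1}{\left(-1 + 174\right) + \left(-25 + 16129 + 508\right)} = \frac{1}{173 + 16612} = \frac{1}{16785}$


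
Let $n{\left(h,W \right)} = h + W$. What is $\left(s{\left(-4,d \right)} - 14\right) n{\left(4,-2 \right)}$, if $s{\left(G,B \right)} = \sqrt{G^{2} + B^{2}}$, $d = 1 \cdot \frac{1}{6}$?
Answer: $-28 + \frac{\sqrt{577}}{3} \approx -19.993$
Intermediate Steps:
$n{\left(h,W \right)} = W + h$
$d = \frac{1}{6}$ ($d = 1 \cdot \frac{1}{6} = \frac{1}{6} \approx 0.16667$)
$s{\left(G,B \right)} = \sqrt{B^{2} + G^{2}}$
$\left(s{\left(-4,d \right)} - 14\right) n{\left(4,-2 \right)} = \left(\sqrt{\left(\frac{1}{6}\right)^{2} + \left(-4\right)^{2}} - 14\right) \left(-2 + 4\right) = \left(\sqrt{\frac{1}{36} + 16} - 14\right) 2 = \left(\sqrt{\frac{577}{36}} - 14\right) 2 = \left(\frac{\sqrt{577}}{6} - 14\right) 2 = \left(-14 + \frac{\sqrt{577}}{6}\right) 2 = -28 + \frac{\sqrt{577}}{3}$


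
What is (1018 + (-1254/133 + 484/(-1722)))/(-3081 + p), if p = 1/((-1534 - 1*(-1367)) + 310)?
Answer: -62071867/189670551 ≈ -0.32726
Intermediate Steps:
p = 1/143 (p = 1/((-1534 + 1367) + 310) = 1/(-167 + 310) = 1/143 ≈ 0.0069930)
(1018 + (-1254/133 + 484/(-1722)))/(-3081 + p) = (1018 + (-1254/133 + 484/(-1722)))/(-3081 + 1/143) = (1018 + (-1254*1/133 + 484*(-1/1722)))/(-440582/143) = (1018 + (-66/7 - 242/861))*(-143/440582) = (1018 - 8360/861)*(-143/440582) = (868138/861)*(-143/440582) = -62071867/189670551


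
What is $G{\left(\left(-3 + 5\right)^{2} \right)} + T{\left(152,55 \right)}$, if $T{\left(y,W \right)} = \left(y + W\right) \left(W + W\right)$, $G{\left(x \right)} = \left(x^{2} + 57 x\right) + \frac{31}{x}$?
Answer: $\frac{92087}{4} \approx 23022.0$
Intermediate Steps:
$G{\left(x \right)} = x^{2} + \frac{31}{x} + 57 x$
$T{\left(y,W \right)} = 2 W \left(W + y\right)$ ($T{\left(y,W \right)} = \left(W + y\right) 2 W = 2 W \left(W + y\right)$)
$G{\left(\left(-3 + 5\right)^{2} \right)} + T{\left(152,55 \right)} = \frac{31 + \left(\left(-3 + 5\right)^{2}\right)^{2} \left(57 + \left(-3 + 5\right)^{2}\right)}{\left(-3 + 5\right)^{2}} + 2 \cdot 55 \left(55 + 152\right) = \frac{31 + \left(2^{2}\right)^{2} \left(57 + 2^{2}\right)}{2^{2}} + 2 \cdot 55 \cdot 207 = \frac{31 + 4^{2} \left(57 + 4\right)}{4} + 22770 = \frac{31 + 16 \cdot 61}{4} + 22770 = \frac{31 + 976}{4} + 22770 = \frac{1}{4} \cdot 1007 + 22770 = \frac{1007}{4} + 22770 = \frac{92087}{4}$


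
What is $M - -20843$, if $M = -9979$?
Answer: $10864$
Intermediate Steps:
$M - -20843 = -9979 - -20843 = -9979 + 20843 = 10864$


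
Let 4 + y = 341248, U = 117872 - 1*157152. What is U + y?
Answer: 301964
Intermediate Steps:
U = -39280 (U = 117872 - 157152 = -39280)
y = 341244 (y = -4 + 341248 = 341244)
U + y = -39280 + 341244 = 301964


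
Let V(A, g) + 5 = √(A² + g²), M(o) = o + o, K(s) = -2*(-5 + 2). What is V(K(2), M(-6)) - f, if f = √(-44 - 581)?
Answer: -5 - 25*I + 6*√5 ≈ 8.4164 - 25.0*I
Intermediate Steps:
K(s) = 6 (K(s) = -2*(-3) = 6)
f = 25*I (f = √(-625) = 25*I ≈ 25.0*I)
M(o) = 2*o
V(A, g) = -5 + √(A² + g²)
V(K(2), M(-6)) - f = (-5 + √(6² + (2*(-6))²)) - 25*I = (-5 + √(36 + (-12)²)) - 25*I = (-5 + √(36 + 144)) - 25*I = (-5 + √180) - 25*I = (-5 + 6*√5) - 25*I = -5 - 25*I + 6*√5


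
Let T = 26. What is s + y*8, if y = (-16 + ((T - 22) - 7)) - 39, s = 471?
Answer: 7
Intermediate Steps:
y = -58 (y = (-16 + ((26 - 22) - 7)) - 39 = (-16 + (4 - 7)) - 39 = (-16 - 3) - 39 = -19 - 39 = -58)
s + y*8 = 471 - 58*8 = 471 - 464 = 7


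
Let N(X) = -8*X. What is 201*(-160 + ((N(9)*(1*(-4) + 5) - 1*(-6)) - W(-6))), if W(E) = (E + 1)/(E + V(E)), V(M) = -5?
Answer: -500691/11 ≈ -45517.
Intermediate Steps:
W(E) = (1 + E)/(-5 + E) (W(E) = (E + 1)/(E - 5) = (1 + E)/(-5 + E))
201*(-160 + ((N(9)*(1*(-4) + 5) - 1*(-6)) - W(-6))) = 201*(-160 + (((-8*9)*(1*(-4) + 5) - 1*(-6)) - (1 - 6)/(-5 - 6))) = 201*(-160 + ((-72*(-4 + 5) + 6) - (-5)/(-11))) = 201*(-160 + ((-72*1 + 6) - (-1)*(-5)/11)) = 201*(-160 + ((-72 + 6) - 1*5/11)) = 201*(-160 + (-66 - 5/11)) = 201*(-160 - 731/11) = 201*(-2491/11) = -500691/11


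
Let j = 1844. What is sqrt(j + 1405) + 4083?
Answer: 4140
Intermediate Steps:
sqrt(j + 1405) + 4083 = sqrt(1844 + 1405) + 4083 = sqrt(3249) + 4083 = 57 + 4083 = 4140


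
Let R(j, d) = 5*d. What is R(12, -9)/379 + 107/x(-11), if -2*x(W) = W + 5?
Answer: 40418/1137 ≈ 35.548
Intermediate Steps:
x(W) = -5/2 - W/2 (x(W) = -(W + 5)/2 = -(5 + W)/2 = -5/2 - W/2)
R(12, -9)/379 + 107/x(-11) = (5*(-9))/379 + 107/(-5/2 - ½*(-11)) = -45*1/379 + 107/(-5/2 + 11/2) = -45/379 + 107/3 = 40418/1137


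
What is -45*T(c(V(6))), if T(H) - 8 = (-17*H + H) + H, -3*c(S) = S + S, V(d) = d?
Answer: -3060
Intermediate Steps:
c(S) = -2*S/3 (c(S) = -(S + S)/3 = -2*S/3)
T(H) = 8 - 15*H (T(H) = 8 + ((-17*H + H) + H) = 8 + (-16*H + H) = 8 - 15*H)
-45*T(c(V(6))) = -45*(8 - (-10)*6) = -45*(8 - 15*(-4)) = -45*(8 + 60) = -45*68 = -3060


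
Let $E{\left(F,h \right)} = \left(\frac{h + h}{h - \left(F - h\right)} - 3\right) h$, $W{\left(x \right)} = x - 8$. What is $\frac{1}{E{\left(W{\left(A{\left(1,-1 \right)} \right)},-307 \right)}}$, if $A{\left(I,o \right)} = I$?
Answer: $\frac{607}{370549} \approx 0.0016381$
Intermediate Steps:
$W{\left(x \right)} = -8 + x$
$E{\left(F,h \right)} = h \left(-3 + \frac{2 h}{- F + 2 h}\right)$ ($E{\left(F,h \right)} = \left(\frac{2 h}{- F + 2 h} - 3\right) h = \left(-3 + \frac{2 h}{- F + 2 h}\right) h = h \left(-3 + \frac{2 h}{- F + 2 h}\right)$)
$\frac{1}{E{\left(W{\left(A{\left(1,-1 \right)} \right)},-307 \right)}} = \frac{1}{\left(-307\right) \frac{1}{- (-8 + 1) + 2 \left(-307\right)} \left(\left(-4\right) \left(-307\right) + 3 \left(-8 + 1\right)\right)} = \frac{1}{\left(-307\right) \frac{1}{\left(-1\right) \left(-7\right) - 614} \left(1228 + 3 \left(-7\right)\right)} = \frac{1}{\left(-307\right) \frac{1}{7 - 614} \left(1228 - 21\right)} = \frac{1}{\left(-307\right) \frac{1}{-607} \cdot 1207} = \frac{1}{\left(-307\right) \left(- \frac{1}{607}\right) 1207} = \frac{1}{\frac{370549}{607}} = \frac{607}{370549}$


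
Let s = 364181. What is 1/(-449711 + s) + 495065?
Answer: 42342909449/85530 ≈ 4.9507e+5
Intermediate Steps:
1/(-449711 + s) + 495065 = 1/(-449711 + 364181) + 495065 = 1/(-85530) + 495065 = -1/85530 + 495065 = 42342909449/85530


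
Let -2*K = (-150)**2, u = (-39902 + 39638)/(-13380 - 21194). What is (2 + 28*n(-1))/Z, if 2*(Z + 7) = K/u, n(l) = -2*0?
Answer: -88/32413433 ≈ -2.7149e-6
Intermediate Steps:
n(l) = 0
u = 132/17287 (u = -264/(-34574) = -264*(-1/34574) = 132/17287 ≈ 0.0076358)
K = -11250 (K = -1/2*(-150)**2 = -1/2*22500 = -11250)
Z = -32413433/44 (Z = -7 + (-11250/132/17287)/2 = -7 + (-11250*17287/132)/2 = -7 + (1/2)*(-32413125/22) = -7 - 32413125/44 = -32413433/44 ≈ -7.3667e+5)
(2 + 28*n(-1))/Z = (2 + 28*0)/(-32413433/44) = (2 + 0)*(-44/32413433) = 2*(-44/32413433) = -88/32413433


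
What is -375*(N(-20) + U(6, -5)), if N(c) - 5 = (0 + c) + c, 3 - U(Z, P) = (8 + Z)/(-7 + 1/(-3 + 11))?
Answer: 123600/11 ≈ 11236.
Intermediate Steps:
U(Z, P) = 229/55 + 8*Z/55 (U(Z, P) = 3 - (8 + Z)/(-7 + 1/(-3 + 11)) = 3 - (8 + Z)/(-7 + 1/8) = 3 - (8 + Z)/(-55/8) = 3 - (8 + Z)*(-8)/55 = 3 - (-64/55 - 8*Z/55) = 3 + (64/55 + 8*Z/55) = 229/55 + 8*Z/55)
N(c) = 5 + 2*c (N(c) = 5 + ((0 + c) + c) = 5 + (c + c) = 5 + 2*c)
-375*(N(-20) + U(6, -5)) = -375*((5 + 2*(-20)) + (229/55 + (8/55)*6)) = -375*((5 - 40) + (229/55 + 48/55)) = -375*(-35 + 277/55) = -375*(-1648/55) = 123600/11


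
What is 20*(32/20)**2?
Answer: 256/5 ≈ 51.200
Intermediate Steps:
20*(32/20)**2 = 20*(32*(1/20))**2 = 20*(8/5)**2 = 20*(64/25) = 256/5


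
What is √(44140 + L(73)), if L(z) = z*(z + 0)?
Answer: √49469 ≈ 222.42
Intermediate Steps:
L(z) = z² (L(z) = z*z = z²)
√(44140 + L(73)) = √(44140 + 73²) = √(44140 + 5329) = √49469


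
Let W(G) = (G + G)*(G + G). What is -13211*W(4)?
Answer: -845504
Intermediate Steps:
W(G) = 4*G² (W(G) = (2*G)*(2*G) = 4*G²)
-13211*W(4) = -52844*4² = -52844*16 = -13211*64 = -845504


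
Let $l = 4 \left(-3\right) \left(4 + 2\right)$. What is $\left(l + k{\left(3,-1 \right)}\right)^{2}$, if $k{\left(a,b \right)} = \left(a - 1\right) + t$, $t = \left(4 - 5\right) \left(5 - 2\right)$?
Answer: $5329$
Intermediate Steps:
$t = -3$ ($t = \left(-1\right) 3 = -3$)
$k{\left(a,b \right)} = -4 + a$ ($k{\left(a,b \right)} = \left(a - 1\right) - 3 = \left(-1 + a\right) - 3 = -4 + a$)
$l = -72$ ($l = \left(-12\right) 6 = -72$)
$\left(l + k{\left(3,-1 \right)}\right)^{2} = \left(-72 + \left(-4 + 3\right)\right)^{2} = \left(-72 - 1\right)^{2} = \left(-73\right)^{2} = 5329$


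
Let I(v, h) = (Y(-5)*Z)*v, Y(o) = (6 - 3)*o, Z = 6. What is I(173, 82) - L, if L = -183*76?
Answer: -1662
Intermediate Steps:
Y(o) = 3*o
L = -13908
I(v, h) = -90*v (I(v, h) = ((3*(-5))*6)*v = (-15*6)*v = -90*v)
I(173, 82) - L = -90*173 - 1*(-13908) = -15570 + 13908 = -1662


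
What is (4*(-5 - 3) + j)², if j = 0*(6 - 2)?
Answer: 1024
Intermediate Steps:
j = 0 (j = 0*4 = 0)
(4*(-5 - 3) + j)² = (4*(-5 - 3) + 0)² = (4*(-8) + 0)² = (-32 + 0)² = (-32)² = 1024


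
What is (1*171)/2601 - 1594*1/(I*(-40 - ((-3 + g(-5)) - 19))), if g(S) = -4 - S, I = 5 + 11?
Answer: 233221/43928 ≈ 5.3092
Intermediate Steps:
I = 16
(1*171)/2601 - 1594*1/(I*(-40 - ((-3 + g(-5)) - 19))) = (1*171)/2601 - 1594*1/(16*(-40 - ((-3 + (-4 - 1*(-5))) - 19))) = 171*(1/2601) - 1594*1/(16*(-40 - ((-3 + (-4 + 5)) - 19))) = 19/289 - 1594*1/(16*(-40 - ((-3 + 1) - 19))) = 19/289 - 1594*1/(16*(-40 - (-2 - 19))) = 19/289 - 1594*1/(16*(-40 - 1*(-21))) = 19/289 - 1594*1/(16*(-40 + 21)) = 19/289 - 1594/(16*(-19)) = 19/289 - 1594/(-304) = 19/289 - 1594*(-1/304) = 19/289 + 797/152 = 233221/43928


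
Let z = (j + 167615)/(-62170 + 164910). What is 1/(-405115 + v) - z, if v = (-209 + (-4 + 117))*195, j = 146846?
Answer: -5331187227/1741792316 ≈ -3.0607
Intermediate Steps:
v = -18720 (v = (-209 + 113)*195 = -96*195 = -18720)
z = 314461/102740 (z = (146846 + 167615)/(-62170 + 164910) = 314461/102740 ≈ 3.0607)
1/(-405115 + v) - z = 1/(-405115 - 18720) - 1*314461/102740 = 1/(-423835) - 314461/102740 = -1/423835 - 314461/102740 = -5331187227/1741792316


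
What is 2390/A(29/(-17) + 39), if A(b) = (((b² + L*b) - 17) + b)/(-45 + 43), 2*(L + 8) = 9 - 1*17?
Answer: -276284/55697 ≈ -4.9605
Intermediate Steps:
L = -12 (L = -8 + (9 - 1*17)/2 = -8 + (9 - 17)/2 = -8 + (½)*(-8) = -8 - 4 = -12)
A(b) = 17/2 - b²/2 + 11*b/2 (A(b) = (((b² - 12*b) - 17) + b)/(-45 + 43) = ((-17 + b² - 12*b) + b)/(-2) = (-17 + b² - 11*b)*(-½) = 17/2 - b²/2 + 11*b/2)
2390/A(29/(-17) + 39) = 2390/(17/2 - (29/(-17) + 39)²/2 + 11*(29/(-17) + 39)/2) = 2390/(17/2 - (29*(-1/17) + 39)²/2 + 11*(29*(-1/17) + 39)/2) = 2390/(17/2 - (-29/17 + 39)²/2 + 11*(-29/17 + 39)/2) = 2390/(17/2 - (634/17)²/2 + (11/2)*(634/17)) = 2390/(17/2 - ½*401956/289 + 3487/17) = 2390/(17/2 - 200978/289 + 3487/17) = 2390/(-278485/578) = 2390*(-578/278485) = -276284/55697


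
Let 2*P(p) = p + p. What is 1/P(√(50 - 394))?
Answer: -I*√86/172 ≈ -0.053916*I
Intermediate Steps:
P(p) = p (P(p) = (p + p)/2 = (2*p)/2 = p)
1/P(√(50 - 394)) = 1/(√(50 - 394)) = 1/(√(-344)) = 1/(2*I*√86) = -I*√86/172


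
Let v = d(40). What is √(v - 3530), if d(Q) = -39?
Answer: I*√3569 ≈ 59.741*I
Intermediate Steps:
v = -39
√(v - 3530) = √(-39 - 3530) = √(-3569) = I*√3569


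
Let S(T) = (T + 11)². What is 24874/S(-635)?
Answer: 12437/194688 ≈ 0.063882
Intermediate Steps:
S(T) = (11 + T)²
24874/S(-635) = 24874/((11 - 635)²) = 24874/((-624)²) = 24874/389376 = 24874*(1/389376) = 12437/194688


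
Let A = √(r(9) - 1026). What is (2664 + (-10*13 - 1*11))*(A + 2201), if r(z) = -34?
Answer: 5553123 + 5046*I*√265 ≈ 5.5531e+6 + 82143.0*I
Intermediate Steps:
A = 2*I*√265 (A = √(-34 - 1026) = √(-1060) = 2*I*√265 ≈ 32.558*I)
(2664 + (-10*13 - 1*11))*(A + 2201) = (2664 + (-10*13 - 1*11))*(2*I*√265 + 2201) = (2664 + (-130 - 11))*(2201 + 2*I*√265) = (2664 - 141)*(2201 + 2*I*√265) = 2523*(2201 + 2*I*√265) = 5553123 + 5046*I*√265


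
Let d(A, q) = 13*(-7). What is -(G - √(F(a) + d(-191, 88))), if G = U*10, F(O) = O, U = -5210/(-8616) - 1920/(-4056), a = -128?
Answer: -3924425/364026 + I*√219 ≈ -10.781 + 14.799*I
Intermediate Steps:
d(A, q) = -91
U = 784885/728052 (U = -5210*(-1/8616) - 1920*(-1/4056) = 2605/4308 + 80/169 = 784885/728052 ≈ 1.0781)
G = 3924425/364026 (G = (784885/728052)*10 = 3924425/364026 ≈ 10.781)
-(G - √(F(a) + d(-191, 88))) = -(3924425/364026 - √(-128 - 91)) = -(3924425/364026 - √(-219)) = -(3924425/364026 - I*√219) = -3924425/364026 + I*√219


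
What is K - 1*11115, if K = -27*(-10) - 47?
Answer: -10892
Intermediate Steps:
K = 223 (K = 270 - 47 = 223)
K - 1*11115 = 223 - 1*11115 = 223 - 11115 = -10892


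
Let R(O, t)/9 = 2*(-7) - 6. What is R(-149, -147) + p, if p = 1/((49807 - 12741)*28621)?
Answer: -190955877479/1060865986 ≈ -180.00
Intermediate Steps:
R(O, t) = -180 (R(O, t) = 9*(2*(-7) - 6) = 9*(-14 - 6) = 9*(-20) = -180)
p = 1/1060865986 (p = (1/28621)/37066 = (1/37066)*(1/28621) = 1/1060865986 ≈ 9.4263e-10)
R(-149, -147) + p = -180 + 1/1060865986 = -190955877479/1060865986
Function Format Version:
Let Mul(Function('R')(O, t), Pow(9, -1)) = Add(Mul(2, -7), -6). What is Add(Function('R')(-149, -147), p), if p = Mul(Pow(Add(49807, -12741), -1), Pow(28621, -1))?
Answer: Rational(-190955877479, 1060865986) ≈ -180.00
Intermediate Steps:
Function('R')(O, t) = -180 (Function('R')(O, t) = Mul(9, Add(Mul(2, -7), -6)) = Mul(9, Add(-14, -6)) = Mul(9, -20) = -180)
p = Rational(1, 1060865986) (p = Mul(Pow(37066, -1), Rational(1, 28621)) = Mul(Rational(1, 37066), Rational(1, 28621)) = Rational(1, 1060865986) ≈ 9.4263e-10)
Add(Function('R')(-149, -147), p) = Add(-180, Rational(1, 1060865986)) = Rational(-190955877479, 1060865986)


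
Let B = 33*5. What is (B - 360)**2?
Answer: 38025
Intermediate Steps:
B = 165
(B - 360)**2 = (165 - 360)**2 = (-195)**2 = 38025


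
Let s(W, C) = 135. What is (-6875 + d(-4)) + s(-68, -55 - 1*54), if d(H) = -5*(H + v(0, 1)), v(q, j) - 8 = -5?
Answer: -6735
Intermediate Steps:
v(q, j) = 3 (v(q, j) = 8 - 5 = 3)
d(H) = -15 - 5*H (d(H) = -5*(H + 3) = -5*(3 + H) = -15 - 5*H)
(-6875 + d(-4)) + s(-68, -55 - 1*54) = (-6875 + (-15 - 5*(-4))) + 135 = (-6875 + (-15 + 20)) + 135 = (-6875 + 5) + 135 = -6870 + 135 = -6735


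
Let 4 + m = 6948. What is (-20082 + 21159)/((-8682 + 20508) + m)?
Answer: 1077/18770 ≈ 0.057379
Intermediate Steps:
m = 6944 (m = -4 + 6948 = 6944)
(-20082 + 21159)/((-8682 + 20508) + m) = (-20082 + 21159)/((-8682 + 20508) + 6944) = 1077/(11826 + 6944) = 1077/18770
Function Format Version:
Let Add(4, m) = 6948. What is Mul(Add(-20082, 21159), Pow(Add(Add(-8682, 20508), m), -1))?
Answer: Rational(1077, 18770) ≈ 0.057379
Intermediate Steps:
m = 6944 (m = Add(-4, 6948) = 6944)
Mul(Add(-20082, 21159), Pow(Add(Add(-8682, 20508), m), -1)) = Mul(Add(-20082, 21159), Pow(Add(Add(-8682, 20508), 6944), -1)) = Mul(1077, Pow(Add(11826, 6944), -1)) = Mul(1077, Pow(18770, -1)) = Mul(1077, Rational(1, 18770)) = Rational(1077, 18770)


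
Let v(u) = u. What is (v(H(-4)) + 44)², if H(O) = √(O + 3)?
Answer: (44 + I)² ≈ 1935.0 + 88.0*I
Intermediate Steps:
H(O) = √(3 + O)
(v(H(-4)) + 44)² = (√(3 - 4) + 44)² = (√(-1) + 44)² = (I + 44)² = (44 + I)²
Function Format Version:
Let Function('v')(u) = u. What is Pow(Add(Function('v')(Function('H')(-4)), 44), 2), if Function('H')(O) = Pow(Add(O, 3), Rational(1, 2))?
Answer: Pow(Add(44, I), 2) ≈ Add(1935.0, Mul(88.000, I))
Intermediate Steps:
Function('H')(O) = Pow(Add(3, O), Rational(1, 2))
Pow(Add(Function('v')(Function('H')(-4)), 44), 2) = Pow(Add(Pow(Add(3, -4), Rational(1, 2)), 44), 2) = Pow(Add(Pow(-1, Rational(1, 2)), 44), 2) = Pow(Add(I, 44), 2) = Pow(Add(44, I), 2)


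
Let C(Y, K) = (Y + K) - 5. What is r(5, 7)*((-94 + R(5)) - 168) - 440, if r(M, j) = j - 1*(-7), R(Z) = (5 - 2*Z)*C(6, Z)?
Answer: -4528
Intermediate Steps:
C(Y, K) = -5 + K + Y (C(Y, K) = (K + Y) - 5 = -5 + K + Y)
R(Z) = (1 + Z)*(5 - 2*Z) (R(Z) = (5 - 2*Z)*(-5 + Z + 6) = (5 - 2*Z)*(1 + Z) = (1 + Z)*(5 - 2*Z))
r(M, j) = 7 + j (r(M, j) = j + 7 = 7 + j)
r(5, 7)*((-94 + R(5)) - 168) - 440 = (7 + 7)*((-94 - (1 + 5)*(-5 + 2*5)) - 168) - 440 = 14*((-94 - 1*6*(-5 + 10)) - 168) - 440 = 14*((-94 - 1*6*5) - 168) - 440 = 14*((-94 - 30) - 168) - 440 = 14*(-124 - 168) - 440 = 14*(-292) - 440 = -4088 - 440 = -4528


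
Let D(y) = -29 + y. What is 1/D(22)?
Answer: -1/7 ≈ -0.14286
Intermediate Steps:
1/D(22) = 1/(-29 + 22) = 1/(-7) = -1/7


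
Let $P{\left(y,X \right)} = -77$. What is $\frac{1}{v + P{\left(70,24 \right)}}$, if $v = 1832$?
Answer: $\frac{1}{1755} \approx 0.0005698$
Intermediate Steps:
$\frac{1}{v + P{\left(70,24 \right)}} = \frac{1}{1832 - 77} = \frac{1}{1755}$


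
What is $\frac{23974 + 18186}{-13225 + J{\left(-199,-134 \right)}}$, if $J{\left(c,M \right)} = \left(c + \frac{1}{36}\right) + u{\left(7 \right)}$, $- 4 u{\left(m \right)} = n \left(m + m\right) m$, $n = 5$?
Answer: $- \frac{1517760}{487673} \approx -3.1123$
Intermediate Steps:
$u{\left(m \right)} = - \frac{5 m^{2}}{2}$ ($u{\left(m \right)} = - \frac{5 \left(m + m\right) m}{4} = - \frac{5 \cdot 2 m m}{4} = - \frac{10 m m}{4} = - \frac{10 m^{2}}{4} = - \frac{5 m^{2}}{2}$)
$J{\left(c,M \right)} = - \frac{4409}{36} + c$ ($J{\left(c,M \right)} = \left(c + \frac{1}{36}\right) - \frac{5 \cdot 7^{2}}{2} = \left(c + \frac{1}{36}\right) - \frac{245}{2} = \left(\frac{1}{36} + c\right) - \frac{245}{2} = - \frac{4409}{36} + c$)
$\frac{23974 + 18186}{-13225 + J{\left(-199,-134 \right)}} = \frac{23974 + 18186}{-13225 - \frac{11573}{36}} = \frac{42160}{-13225 - \frac{11573}{36}} = \frac{42160}{- \frac{487673}{36}} = 42160 \left(- \frac{36}{487673}\right) = - \frac{1517760}{487673}$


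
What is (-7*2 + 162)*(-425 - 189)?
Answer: -90872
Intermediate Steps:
(-7*2 + 162)*(-425 - 189) = (-14 + 162)*(-614) = 148*(-614) = -90872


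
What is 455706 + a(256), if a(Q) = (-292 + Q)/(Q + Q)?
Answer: 58330359/128 ≈ 4.5571e+5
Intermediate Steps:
a(Q) = (-292 + Q)/(2*Q) (a(Q) = (-292 + Q)/((2*Q)) = (-292 + Q)*(1/(2*Q)) = (-292 + Q)/(2*Q))
455706 + a(256) = 455706 + (1/2)*(-292 + 256)/256 = 455706 + (1/2)*(1/256)*(-36) = 455706 - 9/128 = 58330359/128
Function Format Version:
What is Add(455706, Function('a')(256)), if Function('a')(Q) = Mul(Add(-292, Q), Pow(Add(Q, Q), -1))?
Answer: Rational(58330359, 128) ≈ 4.5571e+5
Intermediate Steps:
Function('a')(Q) = Mul(Rational(1, 2), Pow(Q, -1), Add(-292, Q)) (Function('a')(Q) = Mul(Add(-292, Q), Pow(Mul(2, Q), -1)) = Mul(Add(-292, Q), Mul(Rational(1, 2), Pow(Q, -1))) = Mul(Rational(1, 2), Pow(Q, -1), Add(-292, Q)))
Add(455706, Function('a')(256)) = Add(455706, Mul(Rational(1, 2), Pow(256, -1), Add(-292, 256))) = Add(455706, Mul(Rational(1, 2), Rational(1, 256), -36)) = Add(455706, Rational(-9, 128)) = Rational(58330359, 128)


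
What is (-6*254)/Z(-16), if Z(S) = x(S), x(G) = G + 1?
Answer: 508/5 ≈ 101.60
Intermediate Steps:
x(G) = 1 + G
Z(S) = 1 + S
(-6*254)/Z(-16) = (-6*254)/(1 - 16) = -1524/(-15) = -1524*(-1/15) = 508/5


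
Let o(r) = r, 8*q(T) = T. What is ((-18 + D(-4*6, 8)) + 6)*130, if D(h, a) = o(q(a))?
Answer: -1430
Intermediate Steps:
q(T) = T/8
D(h, a) = a/8
((-18 + D(-4*6, 8)) + 6)*130 = ((-18 + (⅛)*8) + 6)*130 = ((-18 + 1) + 6)*130 = (-17 + 6)*130 = -11*130 = -1430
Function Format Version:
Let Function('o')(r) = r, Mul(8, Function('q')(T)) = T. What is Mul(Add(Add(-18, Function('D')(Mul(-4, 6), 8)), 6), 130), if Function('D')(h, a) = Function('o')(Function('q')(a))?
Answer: -1430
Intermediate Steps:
Function('q')(T) = Mul(Rational(1, 8), T)
Function('D')(h, a) = Mul(Rational(1, 8), a)
Mul(Add(Add(-18, Function('D')(Mul(-4, 6), 8)), 6), 130) = Mul(Add(Add(-18, Mul(Rational(1, 8), 8)), 6), 130) = Mul(Add(Add(-18, 1), 6), 130) = Mul(Add(-17, 6), 130) = Mul(-11, 130) = -1430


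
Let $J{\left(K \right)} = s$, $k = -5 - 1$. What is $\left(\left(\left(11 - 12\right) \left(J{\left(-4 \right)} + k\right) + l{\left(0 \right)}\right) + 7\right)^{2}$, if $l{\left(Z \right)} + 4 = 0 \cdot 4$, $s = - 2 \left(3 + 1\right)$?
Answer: $289$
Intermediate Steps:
$s = -8$ ($s = \left(-2\right) 4 = -8$)
$l{\left(Z \right)} = -4$ ($l{\left(Z \right)} = -4 + 0 \cdot 4 = -4 + 0 = -4$)
$k = -6$
$J{\left(K \right)} = -8$
$\left(\left(\left(11 - 12\right) \left(J{\left(-4 \right)} + k\right) + l{\left(0 \right)}\right) + 7\right)^{2} = \left(\left(\left(11 - 12\right) \left(-8 - 6\right) - 4\right) + 7\right)^{2} = \left(\left(\left(-1\right) \left(-14\right) - 4\right) + 7\right)^{2} = \left(\left(14 - 4\right) + 7\right)^{2} = \left(10 + 7\right)^{2} = 17^{2} = 289$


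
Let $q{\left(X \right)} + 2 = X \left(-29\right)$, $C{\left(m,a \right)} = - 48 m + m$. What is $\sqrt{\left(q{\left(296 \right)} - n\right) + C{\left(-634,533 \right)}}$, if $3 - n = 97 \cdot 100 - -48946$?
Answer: $\sqrt{79855} \approx 282.59$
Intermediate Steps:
$C{\left(m,a \right)} = - 47 m$
$n = -58643$ ($n = 3 - \left(97 \cdot 100 - -48946\right) = 3 - \left(9700 + 48946\right) = 3 - 58646 = -58643$)
$q{\left(X \right)} = -2 - 29 X$ ($q{\left(X \right)} = -2 + X \left(-29\right) = -2 - 29 X$)
$\sqrt{\left(q{\left(296 \right)} - n\right) + C{\left(-634,533 \right)}} = \sqrt{\left(\left(-2 - 8584\right) - -58643\right) - -29798} = \sqrt{\left(\left(-2 - 8584\right) + 58643\right) + 29798} = \sqrt{\left(-8586 + 58643\right) + 29798} = \sqrt{50057 + 29798} = \sqrt{79855}$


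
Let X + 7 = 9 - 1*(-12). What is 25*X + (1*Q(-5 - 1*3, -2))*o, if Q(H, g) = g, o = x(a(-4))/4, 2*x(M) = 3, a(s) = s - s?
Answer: 1397/4 ≈ 349.25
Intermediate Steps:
a(s) = 0
x(M) = 3/2 (x(M) = (1/2)*3 = 3/2)
o = 3/8 (o = (3/2)/4 = (3/2)*(1/4) = 3/8 ≈ 0.37500)
X = 14 (X = -7 + (9 - 1*(-12)) = -7 + (9 + 12) = -7 + 21 = 14)
25*X + (1*Q(-5 - 1*3, -2))*o = 25*14 + (1*(-2))*(3/8) = 350 - 2*3/8 = 350 - 3/4 = 1397/4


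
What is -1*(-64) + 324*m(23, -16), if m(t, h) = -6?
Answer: -1880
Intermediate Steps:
-1*(-64) + 324*m(23, -16) = -1*(-64) + 324*(-6) = 64 - 1944 = -1880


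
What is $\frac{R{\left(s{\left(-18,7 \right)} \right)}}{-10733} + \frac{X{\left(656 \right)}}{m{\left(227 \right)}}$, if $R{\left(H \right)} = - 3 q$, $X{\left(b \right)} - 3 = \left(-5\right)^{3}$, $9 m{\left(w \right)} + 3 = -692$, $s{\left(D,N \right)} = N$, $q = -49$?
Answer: $\frac{11682669}{7459435} \approx 1.5662$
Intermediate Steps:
$m{\left(w \right)} = - \frac{695}{9}$ ($m{\left(w \right)} = - \frac{1}{3} + \frac{1}{9} \left(-692\right) = - \frac{1}{3} - \frac{692}{9} = - \frac{695}{9}$)
$X{\left(b \right)} = -122$ ($X{\left(b \right)} = 3 + \left(-5\right)^{3} = 3 - 125 = -122$)
$R{\left(H \right)} = 147$ ($R{\left(H \right)} = \left(-3\right) \left(-49\right) = 147$)
$\frac{R{\left(s{\left(-18,7 \right)} \right)}}{-10733} + \frac{X{\left(656 \right)}}{m{\left(227 \right)}} = \frac{147}{-10733} - \frac{122}{- \frac{695}{9}} = 147 \left(- \frac{1}{10733}\right) - - \frac{1098}{695} = - \frac{147}{10733} + \frac{1098}{695} = \frac{11682669}{7459435}$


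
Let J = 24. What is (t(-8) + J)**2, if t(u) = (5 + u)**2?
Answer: 1089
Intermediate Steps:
(t(-8) + J)**2 = ((5 - 8)**2 + 24)**2 = ((-3)**2 + 24)**2 = (9 + 24)**2 = 33**2 = 1089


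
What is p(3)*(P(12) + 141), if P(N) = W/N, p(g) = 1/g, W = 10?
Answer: 851/18 ≈ 47.278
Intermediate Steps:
P(N) = 10/N
p(3)*(P(12) + 141) = (10/12 + 141)/3 = (10*(1/12) + 141)/3 = (⅚ + 141)/3 = (⅓)*(851/6) = 851/18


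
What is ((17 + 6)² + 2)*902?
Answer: 478962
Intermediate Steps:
((17 + 6)² + 2)*902 = (23² + 2)*902 = (529 + 2)*902 = 531*902 = 478962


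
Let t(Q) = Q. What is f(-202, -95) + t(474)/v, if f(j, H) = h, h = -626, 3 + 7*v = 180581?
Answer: -56519255/90289 ≈ -625.98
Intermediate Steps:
v = 180578/7 (v = -3/7 + (⅐)*180581 = -3/7 + 180581/7 = 180578/7 ≈ 25797.)
f(j, H) = -626
f(-202, -95) + t(474)/v = -626 + 474/(180578/7) = -626 + 474*(7/180578) = -626 + 1659/90289 = -56519255/90289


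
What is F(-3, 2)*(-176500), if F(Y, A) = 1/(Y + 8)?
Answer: -35300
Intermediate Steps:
F(Y, A) = 1/(8 + Y)
F(-3, 2)*(-176500) = -176500/(8 - 3) = -176500/5 = (⅕)*(-176500) = -35300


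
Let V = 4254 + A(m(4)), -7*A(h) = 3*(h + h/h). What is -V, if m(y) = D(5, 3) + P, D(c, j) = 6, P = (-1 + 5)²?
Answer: -29709/7 ≈ -4244.1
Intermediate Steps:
P = 16 (P = 4² = 16)
m(y) = 22 (m(y) = 6 + 16 = 22)
A(h) = -3/7 - 3*h/7 (A(h) = -3*(h + h/h)/7 = -3*(h + 1)/7 = -3*(1 + h)/7 = -(3 + 3*h)/7 = -3/7 - 3*h/7)
V = 29709/7 (V = 4254 + (-3/7 - 3/7*22) = 4254 + (-3/7 - 66/7) = 4254 - 69/7 = 29709/7 ≈ 4244.1)
-V = -1*29709/7 = -29709/7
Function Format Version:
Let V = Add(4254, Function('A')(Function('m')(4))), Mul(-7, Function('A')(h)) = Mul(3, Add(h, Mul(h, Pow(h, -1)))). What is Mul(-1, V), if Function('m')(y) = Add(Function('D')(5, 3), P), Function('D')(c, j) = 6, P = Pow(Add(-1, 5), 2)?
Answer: Rational(-29709, 7) ≈ -4244.1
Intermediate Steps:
P = 16 (P = Pow(4, 2) = 16)
Function('m')(y) = 22 (Function('m')(y) = Add(6, 16) = 22)
Function('A')(h) = Add(Rational(-3, 7), Mul(Rational(-3, 7), h)) (Function('A')(h) = Mul(Rational(-1, 7), Mul(3, Add(h, Mul(h, Pow(h, -1))))) = Mul(Rational(-1, 7), Mul(3, Add(h, 1))) = Mul(Rational(-1, 7), Mul(3, Add(1, h))) = Mul(Rational(-1, 7), Add(3, Mul(3, h))) = Add(Rational(-3, 7), Mul(Rational(-3, 7), h)))
V = Rational(29709, 7) (V = Add(4254, Add(Rational(-3, 7), Mul(Rational(-3, 7), 22))) = Add(4254, Add(Rational(-3, 7), Rational(-66, 7))) = Add(4254, Rational(-69, 7)) = Rational(29709, 7) ≈ 4244.1)
Mul(-1, V) = Mul(-1, Rational(29709, 7)) = Rational(-29709, 7)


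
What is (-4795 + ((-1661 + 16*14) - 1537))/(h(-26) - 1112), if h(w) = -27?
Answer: 457/67 ≈ 6.8209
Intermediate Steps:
(-4795 + ((-1661 + 16*14) - 1537))/(h(-26) - 1112) = (-4795 + ((-1661 + 16*14) - 1537))/(-27 - 1112) = (-4795 + ((-1661 + 224) - 1537))/(-1139) = (-4795 + (-1437 - 1537))*(-1/1139) = (-4795 - 2974)*(-1/1139) = -7769*(-1/1139) = 457/67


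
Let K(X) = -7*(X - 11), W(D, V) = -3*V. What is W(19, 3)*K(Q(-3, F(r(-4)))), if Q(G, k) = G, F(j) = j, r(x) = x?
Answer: -882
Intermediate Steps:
K(X) = 77 - 7*X (K(X) = -7*(-11 + X) = 77 - 7*X)
W(19, 3)*K(Q(-3, F(r(-4)))) = (-3*3)*(77 - 7*(-3)) = -9*(77 + 21) = -9*98 = -882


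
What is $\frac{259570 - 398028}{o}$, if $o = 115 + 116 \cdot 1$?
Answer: $- \frac{138458}{231} \approx -599.38$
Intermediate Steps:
$o = 231$ ($o = 115 + 116 = 231$)
$\frac{259570 - 398028}{o} = \frac{259570 - 398028}{231} = \left(259570 - 398028\right) \frac{1}{231} = \left(-138458\right) \frac{1}{231} = - \frac{138458}{231}$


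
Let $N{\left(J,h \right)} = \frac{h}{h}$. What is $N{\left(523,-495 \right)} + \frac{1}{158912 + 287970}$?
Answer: $\frac{446883}{446882} \approx 1.0$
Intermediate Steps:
$N{\left(J,h \right)} = 1$
$N{\left(523,-495 \right)} + \frac{1}{158912 + 287970} = 1 + \frac{1}{158912 + 287970} = 1 + \frac{1}{446882} = \frac{446883}{446882}$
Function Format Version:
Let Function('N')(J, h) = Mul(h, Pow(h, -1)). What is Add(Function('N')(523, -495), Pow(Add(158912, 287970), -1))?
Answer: Rational(446883, 446882) ≈ 1.0000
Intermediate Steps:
Function('N')(J, h) = 1
Add(Function('N')(523, -495), Pow(Add(158912, 287970), -1)) = Add(1, Pow(Add(158912, 287970), -1)) = Add(1, Pow(446882, -1)) = Add(1, Rational(1, 446882)) = Rational(446883, 446882)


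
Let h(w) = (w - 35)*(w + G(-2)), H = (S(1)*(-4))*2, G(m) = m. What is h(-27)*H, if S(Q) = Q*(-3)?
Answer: 43152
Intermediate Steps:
S(Q) = -3*Q
H = 24 (H = (-3*1*(-4))*2 = -3*(-4)*2 = 12*2 = 24)
h(w) = (-35 + w)*(-2 + w) (h(w) = (w - 35)*(w - 2) = (-35 + w)*(-2 + w))
h(-27)*H = (70 + (-27)² - 37*(-27))*24 = (70 + 729 + 999)*24 = 1798*24 = 43152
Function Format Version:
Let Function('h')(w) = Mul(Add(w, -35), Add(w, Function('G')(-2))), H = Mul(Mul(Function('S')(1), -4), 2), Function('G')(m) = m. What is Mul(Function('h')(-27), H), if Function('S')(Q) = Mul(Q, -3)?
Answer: 43152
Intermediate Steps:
Function('S')(Q) = Mul(-3, Q)
H = 24 (H = Mul(Mul(Mul(-3, 1), -4), 2) = Mul(Mul(-3, -4), 2) = Mul(12, 2) = 24)
Function('h')(w) = Mul(Add(-35, w), Add(-2, w)) (Function('h')(w) = Mul(Add(w, -35), Add(w, -2)) = Mul(Add(-35, w), Add(-2, w)))
Mul(Function('h')(-27), H) = Mul(Add(70, Pow(-27, 2), Mul(-37, -27)), 24) = Mul(Add(70, 729, 999), 24) = Mul(1798, 24) = 43152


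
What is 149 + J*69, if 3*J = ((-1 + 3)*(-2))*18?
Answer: -1507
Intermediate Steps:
J = -24 (J = (((-1 + 3)*(-2))*18)/3 = ((2*(-2))*18)/3 = (-4*18)/3 = (⅓)*(-72) = -24)
149 + J*69 = 149 - 24*69 = 149 - 1656 = -1507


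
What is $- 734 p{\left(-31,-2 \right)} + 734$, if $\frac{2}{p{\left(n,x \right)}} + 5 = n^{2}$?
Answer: $\frac{175059}{239} \approx 732.46$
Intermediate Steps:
$p{\left(n,x \right)} = \frac{2}{-5 + n^{2}}$
$- 734 p{\left(-31,-2 \right)} + 734 = - 734 \frac{2}{-5 + \left(-31\right)^{2}} + 734 = - 734 \frac{2}{-5 + 961} + 734 = - 734 \cdot \frac{2}{956} + 734 = - 734 \cdot 2 \cdot \frac{1}{956} + 734 = \left(-734\right) \frac{1}{478} + 734 = - \frac{367}{239} + 734 = \frac{175059}{239}$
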